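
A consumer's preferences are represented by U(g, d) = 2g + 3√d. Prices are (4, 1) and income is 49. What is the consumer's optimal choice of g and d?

g* = 10, d* = 9

MU_g = 2, MU_d = 3/(2√d).
MRS = 2 ÷ (3/(2√d)).
Tangency: set MRS = p_g/p_d = 4/1 = 4.
MRS depends only on d: (4/3)·√d = 4 ⇒ √d = 4/(4/3) = 3 ⇒ d* = 9.
From the budget, 4·g = 49 − 1·9 = 40, so g* = 10.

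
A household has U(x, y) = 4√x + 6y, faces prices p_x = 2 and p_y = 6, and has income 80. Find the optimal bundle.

x* = 1, y* = 13

MU_x = 4/(2√x), MU_y = 6.
MRS = 4/(2√x) ÷ 6.
Tangency: set MRS = p_x/p_y = 2/6 = 1/3.
MRS depends only on x: (1/3)/√x = 1/3 ⇒ √x = (1/3)/(1/3) = 1 ⇒ x* = 1.
From the budget, 6·y = 80 − 2·1 = 78, so y* = 13.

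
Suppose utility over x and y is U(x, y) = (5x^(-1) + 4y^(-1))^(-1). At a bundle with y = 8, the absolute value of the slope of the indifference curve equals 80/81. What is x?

x = 9

For CES with ρ = -1, MRS = (5/4)·(y/x)^2.
Setting (5/4)·(8/x)^2 = 80/81 gives (8/x)^2 = 64/81, so 8/x = 8/9 and x = 9.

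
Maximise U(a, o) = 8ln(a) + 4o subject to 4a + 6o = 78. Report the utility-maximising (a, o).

a* = 3, o* = 11

MU_a = 8/a, MU_o = 4.
MRS = 8/a ÷ 4.
Tangency: set MRS = p_a/p_o = 4/6 = 2/3.
MRS depends only on a: 2/a = 2/3 ⇒ a* = 2/(2/3) = 3.
From the budget, 6·o = 78 − 4·3 = 66, so o* = 11.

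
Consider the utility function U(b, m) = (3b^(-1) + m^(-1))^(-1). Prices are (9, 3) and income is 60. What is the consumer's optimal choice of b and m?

For CES with ρ = -1, MRS = (3/1)·(m/b)^2.
Tangency: set MRS = p_b/p_m = 9/3 = 3.
So (m/b)^2 = 1; taking the square root, m/b = 1, i.e. m = b.
Substitute into the budget 9·b + 3·m = 60: 12·b = 60, so b* = 5 and m* = 5.

b* = 5, m* = 5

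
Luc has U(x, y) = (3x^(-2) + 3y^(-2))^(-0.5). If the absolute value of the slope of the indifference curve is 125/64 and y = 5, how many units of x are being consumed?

x = 4

For CES with ρ = -2, MRS = (y/x)^3.
Setting (5/x)^3 = 125/64 gives 5/x = 1.25 and x = 4.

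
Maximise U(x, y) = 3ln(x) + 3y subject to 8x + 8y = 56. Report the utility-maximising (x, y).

x* = 1, y* = 6

MU_x = 3/x, MU_y = 3.
MRS = 3/x ÷ 3.
Tangency: set MRS = p_x/p_y = 8/8 = 1.
MRS depends only on x: 1/x = 1 ⇒ x* = 1/1 = 1.
From the budget, 8·y = 56 − 8·1 = 48, so y* = 6.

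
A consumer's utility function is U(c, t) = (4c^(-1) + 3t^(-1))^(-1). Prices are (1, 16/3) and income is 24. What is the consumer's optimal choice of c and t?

For CES with ρ = -1, MRS = (4/3)·(t/c)^2.
Tangency: set MRS = p_c/p_t = 1/(16/3) = 3/16.
So (t/c)^2 = 9/64; taking the square root, t/c = 0.375, i.e. t = 0.375·c.
Substitute into the budget 1·c + (16/3)·t = 24: 3·c = 24, so c* = 8 and t* = 0.375·8 = 3.

c* = 8, t* = 3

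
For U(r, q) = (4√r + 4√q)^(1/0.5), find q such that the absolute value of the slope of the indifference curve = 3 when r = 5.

q = 45

For CES with ρ = 0.5, MRS = √(q/r).
Setting √(q/5) = 3 gives q/5 = 9 and q = 45.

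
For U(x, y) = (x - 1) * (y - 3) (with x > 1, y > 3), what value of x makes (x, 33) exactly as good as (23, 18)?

x = 12

U(23, 18) = 330.
Set U(x, 33) = 330 and solve.
With y = 33: (33 − 3) = 30, so (x − 1) = 330/30 = 11.
So x = 1 + 11 = 12.
Check: U(12, 33) = 330.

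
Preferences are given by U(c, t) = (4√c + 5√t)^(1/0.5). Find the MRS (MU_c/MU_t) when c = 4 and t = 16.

MRS = 1.6

For CES with ρ = 0.5, MRS = (4/5)·√(t/c).
At (4, 16): MRS = 1.6.
That is, one extra unit of c is worth 1.6 units of t at the margin.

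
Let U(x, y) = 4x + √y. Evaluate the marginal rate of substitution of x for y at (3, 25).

MU_x = 4, MU_y = 1/(2√y).
MRS = 4 ÷ (1/(2√y)).
At (3, 25): MRS = 40.
The indifference curve has slope −40 at this bundle.

MRS = 40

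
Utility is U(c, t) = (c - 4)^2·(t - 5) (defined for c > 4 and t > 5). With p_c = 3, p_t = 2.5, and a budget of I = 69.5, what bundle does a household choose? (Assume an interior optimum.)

c* = 14, t* = 11

MU_c = 2·(c−4)·(t−5), MU_t = (c−4)^2.
MRS = (2/1)·(t−5)/(c−4).
Tangency: set MRS = p_c/p_t = 3/2.5 = 1.2.
So (2/1)·(t − 5)/(c − 4) = 1.2, i.e. (t − 5) = 0.6·(c − 4).
Rewrite the budget in excess-of-subsistence terms: 3·(c − 4) + 2.5·(t − 5) = 69.5 − 3·4 − 2.5·5 = 45.
Substituting, 4.5·(c − 4) = 45, so c − 4 = 10 and c* = 14.
Then t − 5 = 0.6·10 = 6, so t* = 11.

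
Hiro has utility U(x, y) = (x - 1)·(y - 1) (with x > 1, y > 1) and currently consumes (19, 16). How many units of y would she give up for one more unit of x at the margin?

MRS = 5/6

MU_x = (y−1), MU_y = (x−1).
MRS = (y−1)/(x−1).
At (19, 16): MRS = 5/6.
So at (19, 16) the consumer would give up 5/6 units of y for one more unit of x.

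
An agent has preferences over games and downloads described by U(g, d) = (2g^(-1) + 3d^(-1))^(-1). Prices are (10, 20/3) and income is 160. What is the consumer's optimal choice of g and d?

g* = 8, d* = 12

For CES with ρ = -1, MRS = (2/3)·(d/g)^2.
Tangency: set MRS = p_g/p_d = 10/(20/3) = 1.5.
So (d/g)^2 = 2.25; taking the square root, d/g = 1.5, i.e. d = 1.5·g.
Substitute into the budget 10·g + (20/3)·d = 160: 20·g = 160, so g* = 8 and d* = 1.5·8 = 12.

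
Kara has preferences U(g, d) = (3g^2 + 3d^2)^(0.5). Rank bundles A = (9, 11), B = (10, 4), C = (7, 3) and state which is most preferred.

Bundle A

Evaluate utility at each bundle:
U(A) = 24.617.
U(B) = 18.655.
U(C) = 13.191.
Highest utility is A, so A ≻ B ≻ C.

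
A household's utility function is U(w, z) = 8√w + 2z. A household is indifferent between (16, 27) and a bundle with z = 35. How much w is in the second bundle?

U(16, 27) = 86.
Set U(w, 35) = 86 and solve.
With z = 35: 8√w = 86 − 2·35 = 16, so √w = 2 and w = 4.
Check: U(4, 35) = 86.

w = 4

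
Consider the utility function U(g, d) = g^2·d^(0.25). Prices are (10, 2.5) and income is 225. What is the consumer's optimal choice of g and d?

g* = 20, d* = 10

MU_g = 2·g·d^(0.25) and MU_d = 0.25·g^2·d^(-0.75).
MRS = MU_g/MU_d = (8)·d/g.
Tangency: set MRS = p_g/p_d = 10/2.5 = 4.
So (8)·d/g = 4, i.e. d = 0.5·g.
Substitute into the budget 10·g + 2.5·d = 225: 11.25·g = 225, so g* = 20.
Then d* = 0.5·20 = 10.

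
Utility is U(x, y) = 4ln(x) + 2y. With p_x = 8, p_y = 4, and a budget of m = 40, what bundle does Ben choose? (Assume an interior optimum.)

MU_x = 4/x, MU_y = 2.
MRS = 4/x ÷ 2.
Tangency: set MRS = p_x/p_y = 8/4 = 2.
MRS depends only on x: 2/x = 2 ⇒ x* = 2/2 = 1.
From the budget, 4·y = 40 − 8·1 = 32, so y* = 8.

x* = 1, y* = 8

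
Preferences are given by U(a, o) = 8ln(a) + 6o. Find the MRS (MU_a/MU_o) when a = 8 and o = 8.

MU_a = 8/a, MU_o = 6.
MRS = 8/a ÷ 6.
At (8, 8): MRS = 1/6.
That is, one extra unit of a is worth 1/6 units of o at the margin.

MRS = 1/6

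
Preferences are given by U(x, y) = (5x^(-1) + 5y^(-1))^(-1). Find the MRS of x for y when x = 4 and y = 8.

For CES with ρ = -1, MRS = (y/x)^2.
At (4, 8): MRS = 4.
The indifference curve has slope −4 at this bundle.

MRS = 4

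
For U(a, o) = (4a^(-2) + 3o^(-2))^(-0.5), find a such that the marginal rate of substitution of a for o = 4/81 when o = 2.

a = 6

For CES with ρ = -2, MRS = (4/3)·(o/a)^3.
Setting (4/3)·(2/a)^3 = 4/81 gives (2/a)^3 = 1/27, so 2/a = 1/3 and a = 6.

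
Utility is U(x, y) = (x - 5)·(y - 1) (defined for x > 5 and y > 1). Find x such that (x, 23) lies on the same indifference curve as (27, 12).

U(27, 12) = 242.
Set U(x, 23) = 242 and solve.
With y = 23: (23 − 1) = 22, so (x − 5) = 242/22 = 11.
So x = 5 + 11 = 16.
Check: U(16, 23) = 242.

x = 16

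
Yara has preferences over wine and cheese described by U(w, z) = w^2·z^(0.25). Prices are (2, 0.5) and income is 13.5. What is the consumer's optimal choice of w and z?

w* = 6, z* = 3

MU_w = 2·w·z^(0.25) and MU_z = 0.25·w^2·z^(-0.75).
MRS = MU_w/MU_z = (8)·z/w.
Tangency: set MRS = p_w/p_z = 2/0.5 = 4.
So (8)·z/w = 4, i.e. z = 0.5·w.
Substitute into the budget 2·w + 0.5·z = 13.5: 2.25·w = 13.5, so w* = 6.
Then z* = 0.5·6 = 3.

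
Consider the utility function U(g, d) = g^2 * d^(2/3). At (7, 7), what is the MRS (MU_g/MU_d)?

MU_g = 2·g·d^(2/3) and MU_d = 2/3·g^2·d^(-1/3).
MRS = MU_g/MU_d = (3)·d/g.
At (7, 7): MRS = 3.
So at (7, 7) the consumer would give up 3 units of d for one more unit of g.

MRS = 3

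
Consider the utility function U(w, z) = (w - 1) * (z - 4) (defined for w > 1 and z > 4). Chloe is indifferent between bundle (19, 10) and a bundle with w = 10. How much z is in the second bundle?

z = 16

U(19, 10) = 108.
Set U(10, z) = 108 and solve.
With w = 10: (10 − 1) = 9, so (z − 4) = 108/9 = 12.
So z = 4 + 12 = 16.
Check: U(10, 16) = 108.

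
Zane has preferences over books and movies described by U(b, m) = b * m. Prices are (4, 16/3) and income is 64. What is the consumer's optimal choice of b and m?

b* = 8, m* = 6

MU_b = m and MU_m = b.
MRS = MU_b/MU_m = m/b.
Tangency: set MRS = p_b/p_m = 4/(16/3) = 0.75.
So m/b = 0.75, i.e. m = 0.75·b.
Substitute into the budget 4·b + (16/3)·m = 64: 8·b = 64, so b* = 8.
Then m* = 0.75·8 = 6.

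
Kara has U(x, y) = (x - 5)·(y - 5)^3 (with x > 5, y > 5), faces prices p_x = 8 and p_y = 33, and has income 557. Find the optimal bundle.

x* = 16, y* = 13

MU_x = (y−5)^3, MU_y = 3·(x−5)·(y−5)^2.
MRS = (1/3)·(y−5)/(x−5).
Tangency: set MRS = p_x/p_y = 8/33.
So (1/3)·(y − 5)/(x − 5) = 8/33, i.e. (y − 5) = (8/11)·(x − 5).
Rewrite the budget in excess-of-subsistence terms: 8·(x − 5) + 33·(y − 5) = 557 − 8·5 − 33·5 = 352.
Substituting, 32·(x − 5) = 352, so x − 5 = 11 and x* = 16.
Then y − 5 = (8/11)·11 = 8, so y* = 13.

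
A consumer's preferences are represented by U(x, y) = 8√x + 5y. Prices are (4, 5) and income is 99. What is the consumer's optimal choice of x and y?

x* = 1, y* = 19

MU_x = 8/(2√x), MU_y = 5.
MRS = 8/(2√x) ÷ 5.
Tangency: set MRS = p_x/p_y = 4/5 = 0.8.
MRS depends only on x: 0.8/√x = 0.8 ⇒ √x = 0.8/0.8 = 1 ⇒ x* = 1.
From the budget, 5·y = 99 − 4·1 = 95, so y* = 19.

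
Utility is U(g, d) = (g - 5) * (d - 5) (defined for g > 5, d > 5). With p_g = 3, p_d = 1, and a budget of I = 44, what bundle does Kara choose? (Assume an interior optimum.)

g* = 9, d* = 17

MU_g = (d−5), MU_d = (g−5).
MRS = (d−5)/(g−5).
Tangency: set MRS = p_g/p_d = 3/1 = 3.
So (d − 5)/(g − 5) = 3, i.e. (d − 5) = 3·(g − 5).
Rewrite the budget in excess-of-subsistence terms: 3·(g − 5) + 1·(d − 5) = 44 − 3·5 − 1·5 = 24.
Substituting, 6·(g − 5) = 24, so g − 5 = 4 and g* = 9.
Then d − 5 = 3·4 = 12, so d* = 17.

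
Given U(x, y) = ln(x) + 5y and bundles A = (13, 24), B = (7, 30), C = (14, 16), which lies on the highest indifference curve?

Bundle B

Evaluate utility at each bundle:
U(A) = 122.565.
U(B) = 151.946.
U(C) = 82.639.
Highest utility is B, so B ≻ A ≻ C.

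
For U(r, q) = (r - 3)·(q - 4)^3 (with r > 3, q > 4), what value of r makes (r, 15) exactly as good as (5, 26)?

U(5, 26) = 21296.
Set U(r, 15) = 21296 and solve.
With q = 15: (15 − 4)^3 = 1331, so (r − 3) = 21296/1331 = 16.
So r = 3 + 16 = 19.
Check: U(19, 15) = 21296.

r = 19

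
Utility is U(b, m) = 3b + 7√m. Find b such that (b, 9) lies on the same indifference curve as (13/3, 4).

b = 2

U(13/3, 4) = 27.
Set U(b, 9) = 27 and solve.
With m = 9: √9 = 3, so 3b = 27 − 7·3 = 6 and b = 2.
Check: U(2, 9) = 27.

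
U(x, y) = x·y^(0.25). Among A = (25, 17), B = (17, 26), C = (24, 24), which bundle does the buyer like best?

Bundle C

Evaluate utility at each bundle:
U(A) = 50.764.
U(B) = 38.388.
U(C) = 53.121.
Highest utility is C, so C ≻ A ≻ B.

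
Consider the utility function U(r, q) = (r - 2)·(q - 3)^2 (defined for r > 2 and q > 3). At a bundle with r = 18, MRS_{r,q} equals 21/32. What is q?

q = 24

MU_r = (q−3)^2, MU_q = 2·(r−2)·(q−3).
MRS = (1/2)·(q−3)/(r−2).
Substitute r = 18: MRS = (q − 3)/32. Setting this equal to 21/32 gives q − 3 = (21/32)·32 = 21, so q = 24.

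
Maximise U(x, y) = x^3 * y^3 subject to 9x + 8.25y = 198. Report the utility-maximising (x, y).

x* = 11, y* = 12

MU_x = 3·x^2·y^3 and MU_y = 3·x^3·y^2.
MRS = MU_x/MU_y = y/x.
Tangency: set MRS = p_x/p_y = 9/8.25 = 12/11.
So y/x = 12/11, i.e. y = (12/11)·x.
Substitute into the budget 9·x + 8.25·y = 198: 18·x = 198, so x* = 11.
Then y* = (12/11)·11 = 12.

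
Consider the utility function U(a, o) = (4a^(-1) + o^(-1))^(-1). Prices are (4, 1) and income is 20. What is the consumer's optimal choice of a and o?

a* = 4, o* = 4

For CES with ρ = -1, MRS = (4/1)·(o/a)^2.
Tangency: set MRS = p_a/p_o = 4/1 = 4.
So (o/a)^2 = 1; taking the square root, o/a = 1, i.e. o = a.
Substitute into the budget 4·a + 1·o = 20: 5·a = 20, so a* = 4 and o* = 4.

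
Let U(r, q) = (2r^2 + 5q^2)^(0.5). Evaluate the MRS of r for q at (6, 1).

MRS = 2.4

For CES with ρ = 2, MRS = (2/5)·(q/r)^(-1).
At (6, 1): MRS = 2.4.
So at (6, 1) the consumer would give up 2.4 units of q for one more unit of r.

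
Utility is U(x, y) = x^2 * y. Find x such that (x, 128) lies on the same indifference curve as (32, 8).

x = 8

U(32, 8) = 8192.
Set U(x, 128) = 8192 and solve.
With y = 128: x^2 = 8192/128 = 64; taking the square root, x = 8.
Check: U(8, 128) = 8192.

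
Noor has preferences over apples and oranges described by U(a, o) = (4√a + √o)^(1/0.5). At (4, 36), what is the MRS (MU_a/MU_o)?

MRS = 12

For CES with ρ = 0.5, MRS = (4/1)·√(o/a).
At (4, 36): MRS = 12.
The indifference curve has slope −12 at this bundle.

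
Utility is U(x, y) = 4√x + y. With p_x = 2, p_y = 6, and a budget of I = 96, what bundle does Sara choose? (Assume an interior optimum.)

MU_x = 4/(2√x), MU_y = 1.
MRS = 4/(2√x) ÷ 1.
Tangency: set MRS = p_x/p_y = 2/6 = 1/3.
MRS depends only on x: 2/√x = 1/3 ⇒ √x = 2/(1/3) = 6 ⇒ x* = 36.
From the budget, 6·y = 96 − 2·36 = 24, so y* = 4.

x* = 36, y* = 4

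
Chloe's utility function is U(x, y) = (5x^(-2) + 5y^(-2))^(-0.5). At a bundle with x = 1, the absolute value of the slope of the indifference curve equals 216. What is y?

y = 6

For CES with ρ = -2, MRS = (y/x)^3.
Setting (y/1)^3 = 216 gives y/1 = 6 and y = 6.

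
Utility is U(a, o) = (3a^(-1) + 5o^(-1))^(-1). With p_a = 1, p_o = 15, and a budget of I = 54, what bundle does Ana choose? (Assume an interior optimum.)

For CES with ρ = -1, MRS = (3/5)·(o/a)^2.
Tangency: set MRS = p_a/p_o = 1/15.
So (o/a)^2 = 1/9; taking the square root, o/a = 1/3, i.e. o = (1/3)·a.
Substitute into the budget 1·a + 15·o = 54: 6·a = 54, so a* = 9 and o* = (1/3)·9 = 3.

a* = 9, o* = 3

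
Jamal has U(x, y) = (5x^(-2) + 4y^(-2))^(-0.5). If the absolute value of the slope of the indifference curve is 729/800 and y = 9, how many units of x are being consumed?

x = 10

For CES with ρ = -2, MRS = (5/4)·(y/x)^3.
Setting (5/4)·(9/x)^3 = 729/800 gives (9/x)^3 = 729/1000, so 9/x = 0.9 and x = 10.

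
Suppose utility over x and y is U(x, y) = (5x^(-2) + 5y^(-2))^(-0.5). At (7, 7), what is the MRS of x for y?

For CES with ρ = -2, MRS = (y/x)^3.
At (7, 7): MRS = 1.
That is, one extra unit of x is worth 1 units of y at the margin.

MRS = 1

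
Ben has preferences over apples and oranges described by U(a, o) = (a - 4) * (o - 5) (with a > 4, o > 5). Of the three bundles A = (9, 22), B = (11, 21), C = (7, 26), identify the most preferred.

Bundle B

Evaluate utility at each bundle:
U(A) = 85.
U(B) = 112.
U(C) = 63.
Highest utility is B, so B ≻ A ≻ C.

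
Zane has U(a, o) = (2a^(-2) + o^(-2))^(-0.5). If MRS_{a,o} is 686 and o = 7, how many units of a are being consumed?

a = 1

For CES with ρ = -2, MRS = (2/1)·(o/a)^3.
Setting (2/1)·(7/a)^3 = 686 gives (7/a)^3 = 343, so 7/a = 7 and a = 1.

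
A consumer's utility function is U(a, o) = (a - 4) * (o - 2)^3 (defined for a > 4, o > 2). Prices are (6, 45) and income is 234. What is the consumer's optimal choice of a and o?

MU_a = (o−2)^3, MU_o = 3·(a−4)·(o−2)^2.
MRS = (1/3)·(o−2)/(a−4).
Tangency: set MRS = p_a/p_o = 6/45 = 2/15.
So (1/3)·(o − 2)/(a − 4) = 2/15, i.e. (o − 2) = 0.4·(a − 4).
Rewrite the budget in excess-of-subsistence terms: 6·(a − 4) + 45·(o − 2) = 234 − 6·4 − 45·2 = 120.
Substituting, 24·(a − 4) = 120, so a − 4 = 5 and a* = 9.
Then o − 2 = 0.4·5 = 2, so o* = 4.

a* = 9, o* = 4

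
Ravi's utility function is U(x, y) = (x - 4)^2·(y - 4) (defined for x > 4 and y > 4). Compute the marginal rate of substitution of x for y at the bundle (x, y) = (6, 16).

MU_x = 2·(x−4)·(y−4), MU_y = (x−4)^2.
MRS = (2/1)·(y−4)/(x−4).
At (6, 16): MRS = 12.
That is, one extra unit of x is worth 12 units of y at the margin.

MRS = 12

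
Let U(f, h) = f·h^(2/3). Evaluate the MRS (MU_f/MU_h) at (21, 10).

MRS = 5/7

MU_f = h^(2/3) and MU_h = 2/3·f·h^(-1/3).
MRS = MU_f/MU_h = (1.5)·h/f.
At (21, 10): MRS = 5/7.
The indifference curve has slope −5/7 at this bundle.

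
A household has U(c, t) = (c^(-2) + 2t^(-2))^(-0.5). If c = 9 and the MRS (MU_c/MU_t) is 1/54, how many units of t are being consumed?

t = 3

For CES with ρ = -2, MRS = (1/2)·(t/c)^3.
Setting (1/2)·(t/9)^3 = 1/54 gives (t/9)^3 = 1/27, so t/9 = 1/3 and t = 3.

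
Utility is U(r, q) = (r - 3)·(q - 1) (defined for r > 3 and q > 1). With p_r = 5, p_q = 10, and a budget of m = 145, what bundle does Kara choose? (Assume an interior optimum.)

MU_r = (q−1), MU_q = (r−3).
MRS = (q−1)/(r−3).
Tangency: set MRS = p_r/p_q = 5/10 = 0.5.
So (q − 1)/(r − 3) = 0.5, i.e. (q − 1) = 0.5·(r − 3).
Rewrite the budget in excess-of-subsistence terms: 5·(r − 3) + 10·(q − 1) = 145 − 5·3 − 10·1 = 120.
Substituting, 10·(r − 3) = 120, so r − 3 = 12 and r* = 15.
Then q − 1 = 0.5·12 = 6, so q* = 7.

r* = 15, q* = 7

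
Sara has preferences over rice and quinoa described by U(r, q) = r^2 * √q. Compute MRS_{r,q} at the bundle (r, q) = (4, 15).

MU_r = 2·r·√q and MU_q = 0.5·r^2·q^(-0.5).
MRS = MU_r/MU_q = (4)·q/r.
At (4, 15): MRS = 15.
That is, one extra unit of r is worth 15 units of q at the margin.

MRS = 15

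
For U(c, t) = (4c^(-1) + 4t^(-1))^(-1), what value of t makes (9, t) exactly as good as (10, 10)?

t = 11.25

U depends on (c, t) only through S = 4c^(-1) + 4t^(-1), so equal utility means equal S. At (10, 10): S = 0.8.
With c = 9: 4·9^(-1) = 4/9, so 4t^(-1) = 0.8 − 4/9 = 16/45, i.e. t^(-1) = 4/45.
Hence t = 1/(4/45) = 11.25.
Check: U(9, 11.25) = 1.25.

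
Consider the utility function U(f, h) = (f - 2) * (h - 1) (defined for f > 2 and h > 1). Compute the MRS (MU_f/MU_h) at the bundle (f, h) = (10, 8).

MRS = 0.875

MU_f = (h−1), MU_h = (f−2).
MRS = (h−1)/(f−2).
At (10, 8): MRS = 0.875.
So at (10, 8) the consumer would give up 0.875 units of h for one more unit of f.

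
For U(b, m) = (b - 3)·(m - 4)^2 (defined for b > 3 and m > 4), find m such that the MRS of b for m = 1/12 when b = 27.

MU_b = (m−4)^2, MU_m = 2·(b−3)·(m−4).
MRS = (1/2)·(m−4)/(b−3).
Substitute b = 27: MRS = (m − 4)/48. Setting this equal to 1/12 gives m − 4 = (1/12)·48 = 4, so m = 8.

m = 8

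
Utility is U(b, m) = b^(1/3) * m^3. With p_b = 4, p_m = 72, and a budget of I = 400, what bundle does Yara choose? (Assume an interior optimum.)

b* = 10, m* = 5

MU_b = 1/3·b^(-2/3)·m^3 and MU_m = 3·b^(1/3)·m^2.
MRS = MU_b/MU_m = (1/9)·m/b.
Tangency: set MRS = p_b/p_m = 4/72 = 1/18.
So (1/9)·m/b = 1/18, i.e. m = 0.5·b.
Substitute into the budget 4·b + 72·m = 400: 40·b = 400, so b* = 10.
Then m* = 0.5·10 = 5.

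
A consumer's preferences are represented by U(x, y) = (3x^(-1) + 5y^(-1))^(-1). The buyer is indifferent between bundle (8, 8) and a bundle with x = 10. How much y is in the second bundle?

y = 50/7

U depends on (x, y) only through S = 3x^(-1) + 5y^(-1), so equal utility means equal S. At (8, 8): S = 1.
With x = 10: 3·10^(-1) = 0.3, so 5y^(-1) = 1 − 0.3 = 0.7, i.e. y^(-1) = 7/50.
Hence y = 1/(7/50) = 50/7.
Check: U(10, 50/7) = 1.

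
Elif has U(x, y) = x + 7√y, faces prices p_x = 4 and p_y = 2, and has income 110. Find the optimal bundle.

x* = 3, y* = 49

MU_x = 1, MU_y = 7/(2√y).
MRS = 1 ÷ (7/(2√y)).
Tangency: set MRS = p_x/p_y = 4/2 = 2.
MRS depends only on y: (2/7)·√y = 2 ⇒ √y = 2/(2/7) = 7 ⇒ y* = 49.
From the budget, 4·x = 110 − 2·49 = 12, so x* = 3.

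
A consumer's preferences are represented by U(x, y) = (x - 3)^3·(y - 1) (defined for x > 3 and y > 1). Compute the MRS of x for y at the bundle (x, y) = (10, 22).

MRS = 9

MU_x = 3·(x−3)^2·(y−1), MU_y = (x−3)^3.
MRS = (3/1)·(y−1)/(x−3).
At (10, 22): MRS = 9.
The indifference curve has slope −9 at this bundle.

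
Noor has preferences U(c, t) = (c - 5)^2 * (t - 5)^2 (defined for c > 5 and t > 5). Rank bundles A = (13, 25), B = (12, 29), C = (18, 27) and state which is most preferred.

Evaluate utility at each bundle:
U(A) = 25600.
U(B) = 28224.
U(C) = 81796.
Highest utility is C, so C ≻ B ≻ A.

Bundle C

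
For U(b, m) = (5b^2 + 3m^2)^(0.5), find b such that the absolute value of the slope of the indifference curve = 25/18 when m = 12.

For CES with ρ = 2, MRS = (5/3)·(m/b)^(-1).
Setting (5/3)·(12/b)^(-1) = 25/18 gives (12/b)^(-1) = 5/6, so 12/b = 1.2 and b = 10.

b = 10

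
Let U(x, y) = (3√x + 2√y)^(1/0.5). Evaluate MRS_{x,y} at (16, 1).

For CES with ρ = 0.5, MRS = (3/2)·√(y/x).
At (16, 1): MRS = 0.375.
The indifference curve has slope −0.375 at this bundle.

MRS = 0.375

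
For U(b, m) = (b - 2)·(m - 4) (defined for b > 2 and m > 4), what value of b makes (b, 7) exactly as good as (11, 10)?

U(11, 10) = 54.
Set U(b, 7) = 54 and solve.
With m = 7: (7 − 4) = 3, so (b − 2) = 54/3 = 18.
So b = 2 + 18 = 20.
Check: U(20, 7) = 54.

b = 20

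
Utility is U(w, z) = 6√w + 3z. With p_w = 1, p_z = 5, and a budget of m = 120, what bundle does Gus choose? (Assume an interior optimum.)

w* = 25, z* = 19

MU_w = 6/(2√w), MU_z = 3.
MRS = 6/(2√w) ÷ 3.
Tangency: set MRS = p_w/p_z = 1/5 = 0.2.
MRS depends only on w: 1/√w = 0.2 ⇒ √w = 1/0.2 = 5 ⇒ w* = 25.
From the budget, 5·z = 120 − 1·25 = 95, so z* = 19.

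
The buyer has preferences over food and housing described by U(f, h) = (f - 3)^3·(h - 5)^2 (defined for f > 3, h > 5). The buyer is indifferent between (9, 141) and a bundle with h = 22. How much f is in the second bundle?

U(9, 141) = 3995136.
Set U(f, 22) = 3995136 and solve.
With h = 22: (22 − 5)^2 = 289, so (f − 3)^3 = 3995136/289 = 13824.
Taking the cube root (with f > 3): f − 3 = 24, so f = 27.
Check: U(27, 22) = 3995136.

f = 27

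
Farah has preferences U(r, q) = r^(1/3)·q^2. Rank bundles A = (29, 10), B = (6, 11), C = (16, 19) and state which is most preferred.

Bundle C

Evaluate utility at each bundle:
U(A) = 307.232.
U(B) = 219.872.
U(C) = 909.663.
Highest utility is C, so C ≻ A ≻ B.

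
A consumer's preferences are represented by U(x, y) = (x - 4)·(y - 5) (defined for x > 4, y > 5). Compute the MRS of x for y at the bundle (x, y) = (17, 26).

MU_x = (y−5), MU_y = (x−4).
MRS = (y−5)/(x−4).
At (17, 26): MRS = 21/13.
The indifference curve has slope −21/13 at this bundle.

MRS = 21/13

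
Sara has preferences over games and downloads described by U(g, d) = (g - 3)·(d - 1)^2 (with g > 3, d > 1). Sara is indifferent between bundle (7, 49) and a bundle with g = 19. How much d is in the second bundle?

d = 25

U(7, 49) = 9216.
Set U(19, d) = 9216 and solve.
With g = 19: (19 − 3) = 16, so (d − 1)^2 = 9216/16 = 576.
Taking the square root (with d > 1): d − 1 = 24, so d = 25.
Check: U(19, 25) = 9216.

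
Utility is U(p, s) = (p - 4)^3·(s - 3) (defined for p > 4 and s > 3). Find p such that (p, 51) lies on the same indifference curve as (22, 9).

p = 13

U(22, 9) = 34992.
Set U(p, 51) = 34992 and solve.
With s = 51: (51 − 3) = 48, so (p − 4)^3 = 34992/48 = 729.
Taking the cube root (with p > 4): p − 4 = 9, so p = 13.
Check: U(13, 51) = 34992.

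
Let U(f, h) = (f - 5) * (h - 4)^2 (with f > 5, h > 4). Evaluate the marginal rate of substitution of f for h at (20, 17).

MRS = 13/30

MU_f = (h−4)^2, MU_h = 2·(f−5)·(h−4).
MRS = (1/2)·(h−4)/(f−5).
At (20, 17): MRS = 13/30.
That is, one extra unit of f is worth 13/30 units of h at the margin.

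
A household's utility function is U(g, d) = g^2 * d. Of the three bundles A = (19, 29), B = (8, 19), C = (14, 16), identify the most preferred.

Evaluate utility at each bundle:
U(A) = 10469.
U(B) = 1216.
U(C) = 3136.
Highest utility is A, so A ≻ C ≻ B.

Bundle A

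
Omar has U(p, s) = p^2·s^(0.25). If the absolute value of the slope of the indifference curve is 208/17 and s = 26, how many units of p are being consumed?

p = 17

MU_p = 2·p·s^(0.25) and MU_s = 0.25·p^2·s^(-0.75).
MRS = MU_p/MU_s = (8)·s/p.
Substitute s = 26: MRS = 208/p. Setting 208/p = 208/17 gives p = 208/(208/17) = 17.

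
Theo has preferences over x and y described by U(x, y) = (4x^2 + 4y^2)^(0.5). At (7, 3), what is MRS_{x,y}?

For CES with ρ = 2, MRS = (y/x)^(-1).
At (7, 3): MRS = 7/3.
The indifference curve has slope −7/3 at this bundle.

MRS = 7/3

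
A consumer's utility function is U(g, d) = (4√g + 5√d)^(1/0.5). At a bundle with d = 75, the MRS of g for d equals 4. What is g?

g = 3

For CES with ρ = 0.5, MRS = (4/5)·√(d/g).
Setting (4/5)·√(75/g) = 4 gives √(75/g) = 5, so 75/g = 25 and g = 3.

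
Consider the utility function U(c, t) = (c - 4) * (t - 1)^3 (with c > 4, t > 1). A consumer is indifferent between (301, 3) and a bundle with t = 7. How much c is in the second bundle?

c = 15

U(301, 3) = 2376.
Set U(c, 7) = 2376 and solve.
With t = 7: (7 − 1)^3 = 216, so (c − 4) = 2376/216 = 11.
So c = 4 + 11 = 15.
Check: U(15, 7) = 2376.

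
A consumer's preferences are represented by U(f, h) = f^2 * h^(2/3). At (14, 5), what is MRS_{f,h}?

MRS = 15/14

MU_f = 2·f·h^(2/3) and MU_h = 2/3·f^2·h^(-1/3).
MRS = MU_f/MU_h = (3)·h/f.
At (14, 5): MRS = 15/14.
That is, one extra unit of f is worth 15/14 units of h at the margin.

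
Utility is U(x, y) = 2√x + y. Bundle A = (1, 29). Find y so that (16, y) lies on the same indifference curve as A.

y = 23

U(1, 29) = 31.
Set U(16, y) = 31 and solve.
With x = 16: √16 = 4, so y = 31 − 2·4 = 23.
Check: U(16, 23) = 31.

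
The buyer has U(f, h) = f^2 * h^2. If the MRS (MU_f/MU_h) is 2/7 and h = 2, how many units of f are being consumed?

MU_f = 2·f·h^2 and MU_h = 2·f^2·h.
MRS = MU_f/MU_h = h/f.
Substitute h = 2: MRS = 2/f. Setting 2/f = 2/7 gives f = 2/(2/7) = 7.

f = 7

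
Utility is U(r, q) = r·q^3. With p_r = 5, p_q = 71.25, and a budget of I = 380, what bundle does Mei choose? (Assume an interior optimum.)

r* = 19, q* = 4

MU_r = q^3 and MU_q = 3·r·q^2.
MRS = MU_r/MU_q = (1/3)·q/r.
Tangency: set MRS = p_r/p_q = 5/71.25 = 4/57.
So (1/3)·q/r = 4/57, i.e. q = (4/19)·r.
Substitute into the budget 5·r + 71.25·q = 380: 20·r = 380, so r* = 19.
Then q* = (4/19)·19 = 4.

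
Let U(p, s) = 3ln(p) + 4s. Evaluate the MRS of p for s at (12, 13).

MU_p = 3/p, MU_s = 4.
MRS = 3/p ÷ 4.
At (12, 13): MRS = 1/16.
So at (12, 13) the consumer would give up 1/16 units of s for one more unit of p.

MRS = 1/16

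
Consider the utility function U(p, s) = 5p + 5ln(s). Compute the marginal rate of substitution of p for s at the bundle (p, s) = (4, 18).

MRS = 18

MU_p = 5, MU_s = 5/s.
MRS = 5 ÷ (5/s).
At (4, 18): MRS = 18.
That is, one extra unit of p is worth 18 units of s at the margin.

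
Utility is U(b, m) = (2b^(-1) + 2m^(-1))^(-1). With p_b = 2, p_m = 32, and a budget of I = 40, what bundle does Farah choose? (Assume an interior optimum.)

For CES with ρ = -1, MRS = (m/b)^2.
Tangency: set MRS = p_b/p_m = 2/32 = 1/16.
So (m/b)^2 = 1/16; taking the square root, m/b = 0.25, i.e. m = 0.25·b.
Substitute into the budget 2·b + 32·m = 40: 10·b = 40, so b* = 4 and m* = 0.25·4 = 1.

b* = 4, m* = 1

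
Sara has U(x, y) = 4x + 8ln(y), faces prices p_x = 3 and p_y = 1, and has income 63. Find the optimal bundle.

x* = 19, y* = 6

MU_x = 4, MU_y = 8/y.
MRS = 4 ÷ (8/y).
Tangency: set MRS = p_x/p_y = 3/1 = 3.
MRS depends only on y: 0.5·y = 3 ⇒ y* = 3/0.5 = 6.
From the budget, 3·x = 63 − 1·6 = 57, so x* = 19.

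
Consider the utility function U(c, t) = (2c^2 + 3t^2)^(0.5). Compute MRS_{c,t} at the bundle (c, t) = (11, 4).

MRS = 11/6

For CES with ρ = 2, MRS = (2/3)·(t/c)^(-1).
At (11, 4): MRS = 11/6.
That is, one extra unit of c is worth 11/6 units of t at the margin.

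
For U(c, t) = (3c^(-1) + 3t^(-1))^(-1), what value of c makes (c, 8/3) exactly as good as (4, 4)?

c = 8

U depends on (c, t) only through S = 3c^(-1) + 3t^(-1), so equal utility means equal S. At (4, 4): S = 1.5.
With t = 8/3: 3·(8/3)^(-1) = 1.125, so 3c^(-1) = 1.5 − 1.125 = 0.375, i.e. c^(-1) = 0.125.
Hence c = 1/0.125 = 8.
Check: U(8, 8/3) = 0.6667.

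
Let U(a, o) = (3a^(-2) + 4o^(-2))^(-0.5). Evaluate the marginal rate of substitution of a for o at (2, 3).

MRS = 81/32

For CES with ρ = -2, MRS = (3/4)·(o/a)^3.
At (2, 3): MRS = 81/32.
That is, one extra unit of a is worth 81/32 units of o at the margin.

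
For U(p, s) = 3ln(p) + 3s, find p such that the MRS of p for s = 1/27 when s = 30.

p = 27

MU_p = 3/p, MU_s = 3.
MRS = 3/p ÷ 3.
MRS depends only on p: 1/p = 1/27 ⇒ p = 1/(1/27) = 27.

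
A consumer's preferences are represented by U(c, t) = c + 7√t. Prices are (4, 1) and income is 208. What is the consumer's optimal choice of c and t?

MU_c = 1, MU_t = 7/(2√t).
MRS = 1 ÷ (7/(2√t)).
Tangency: set MRS = p_c/p_t = 4/1 = 4.
MRS depends only on t: (2/7)·√t = 4 ⇒ √t = 4/(2/7) = 14 ⇒ t* = 196.
From the budget, 4·c = 208 − 1·196 = 12, so c* = 3.

c* = 3, t* = 196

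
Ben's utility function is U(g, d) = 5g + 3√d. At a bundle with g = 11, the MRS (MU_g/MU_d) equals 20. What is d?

MU_g = 5, MU_d = 3/(2√d).
MRS = 5 ÷ (3/(2√d)).
MRS depends only on d: (10/3)·√d = 20 ⇒ √d = 20/(10/3) = 6 ⇒ d = 36.

d = 36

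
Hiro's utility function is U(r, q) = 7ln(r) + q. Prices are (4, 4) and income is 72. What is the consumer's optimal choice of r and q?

r* = 7, q* = 11

MU_r = 7/r, MU_q = 1.
MRS = 7/r ÷ 1.
Tangency: set MRS = p_r/p_q = 4/4 = 1.
MRS depends only on r: 7/r = 1 ⇒ r* = 7/1 = 7.
From the budget, 4·q = 72 − 4·7 = 44, so q* = 11.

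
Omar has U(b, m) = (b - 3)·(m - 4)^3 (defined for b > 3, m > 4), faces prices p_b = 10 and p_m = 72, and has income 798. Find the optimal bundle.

MU_b = (m−4)^3, MU_m = 3·(b−3)·(m−4)^2.
MRS = (1/3)·(m−4)/(b−3).
Tangency: set MRS = p_b/p_m = 10/72 = 5/36.
So (1/3)·(m − 4)/(b − 3) = 5/36, i.e. (m − 4) = (5/12)·(b − 3).
Rewrite the budget in excess-of-subsistence terms: 10·(b − 3) + 72·(m − 4) = 798 − 10·3 − 72·4 = 480.
Substituting, 40·(b − 3) = 480, so b − 3 = 12 and b* = 15.
Then m − 4 = (5/12)·12 = 5, so m* = 9.

b* = 15, m* = 9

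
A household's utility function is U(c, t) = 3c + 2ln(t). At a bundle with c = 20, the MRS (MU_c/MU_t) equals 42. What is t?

t = 28

MU_c = 3, MU_t = 2/t.
MRS = 3 ÷ (2/t).
MRS depends only on t: 1.5·t = 42 ⇒ t = 42/1.5 = 28.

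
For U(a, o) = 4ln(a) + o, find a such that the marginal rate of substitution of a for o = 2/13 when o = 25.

MU_a = 4/a, MU_o = 1.
MRS = 4/a ÷ 1.
MRS depends only on a: 4/a = 2/13 ⇒ a = 4/(2/13) = 26.

a = 26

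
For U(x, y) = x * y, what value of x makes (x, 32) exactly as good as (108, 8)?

U(108, 8) = 864.
Set U(x, 32) = 864 and solve.
With y = 32: x = 864/32 = 27.
Check: U(27, 32) = 864.

x = 27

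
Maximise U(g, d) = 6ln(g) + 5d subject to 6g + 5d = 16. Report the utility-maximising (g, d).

MU_g = 6/g, MU_d = 5.
MRS = 6/g ÷ 5.
Tangency: set MRS = p_g/p_d = 6/5 = 1.2.
MRS depends only on g: 1.2/g = 1.2 ⇒ g* = 1.2/1.2 = 1.
From the budget, 5·d = 16 − 6·1 = 10, so d* = 2.

g* = 1, d* = 2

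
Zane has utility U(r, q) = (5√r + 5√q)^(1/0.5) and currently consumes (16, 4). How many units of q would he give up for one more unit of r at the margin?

MRS = 0.5

For CES with ρ = 0.5, MRS = √(q/r).
At (16, 4): MRS = 0.5.
The indifference curve has slope −0.5 at this bundle.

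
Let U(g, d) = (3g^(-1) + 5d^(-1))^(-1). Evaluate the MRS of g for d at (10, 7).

For CES with ρ = -1, MRS = (3/5)·(d/g)^2.
At (10, 7): MRS = 147/500.
The indifference curve has slope −147/500 at this bundle.

MRS = 147/500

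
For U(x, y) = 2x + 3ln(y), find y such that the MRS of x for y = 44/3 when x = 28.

y = 22

MU_x = 2, MU_y = 3/y.
MRS = 2 ÷ (3/y).
MRS depends only on y: (2/3)·y = 44/3 ⇒ y = (44/3)/(2/3) = 22.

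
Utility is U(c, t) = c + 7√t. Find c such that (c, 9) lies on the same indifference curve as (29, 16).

c = 36

U(29, 16) = 57.
Set U(c, 9) = 57 and solve.
With t = 9: √9 = 3, so c = 57 − 7·3 = 36.
Check: U(36, 9) = 57.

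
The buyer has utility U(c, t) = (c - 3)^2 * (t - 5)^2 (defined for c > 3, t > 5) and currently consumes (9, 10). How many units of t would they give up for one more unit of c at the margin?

MU_c = 2·(c−3)·(t−5)^2, MU_t = 2·(c−3)^2·(t−5).
MRS = (t−5)/(c−3).
At (9, 10): MRS = 5/6.
The indifference curve has slope −5/6 at this bundle.

MRS = 5/6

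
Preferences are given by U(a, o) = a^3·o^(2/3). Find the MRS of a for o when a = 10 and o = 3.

MRS = 1.35

MU_a = 3·a^2·o^(2/3) and MU_o = 2/3·a^3·o^(-1/3).
MRS = MU_a/MU_o = (4.5)·o/a.
At (10, 3): MRS = 1.35.
So at (10, 3) the consumer would give up 1.35 units of o for one more unit of a.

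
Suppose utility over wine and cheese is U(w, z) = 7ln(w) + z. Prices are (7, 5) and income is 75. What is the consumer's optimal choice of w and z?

w* = 5, z* = 8

MU_w = 7/w, MU_z = 1.
MRS = 7/w ÷ 1.
Tangency: set MRS = p_w/p_z = 7/5 = 1.4.
MRS depends only on w: 7/w = 1.4 ⇒ w* = 7/1.4 = 5.
From the budget, 5·z = 75 − 7·5 = 40, so z* = 8.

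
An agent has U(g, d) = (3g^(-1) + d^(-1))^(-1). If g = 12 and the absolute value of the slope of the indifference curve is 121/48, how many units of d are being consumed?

d = 11

For CES with ρ = -1, MRS = (3/1)·(d/g)^2.
Setting (3/1)·(d/12)^2 = 121/48 gives (d/12)^2 = 121/144, so d/12 = 11/12 and d = 11.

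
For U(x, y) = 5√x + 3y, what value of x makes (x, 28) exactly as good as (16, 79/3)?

x = 9

U(16, 79/3) = 99.
Set U(x, 28) = 99 and solve.
With y = 28: 5√x = 99 − 3·28 = 15, so √x = 3 and x = 9.
Check: U(9, 28) = 99.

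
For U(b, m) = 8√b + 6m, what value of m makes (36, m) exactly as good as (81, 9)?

U(81, 9) = 126.
Set U(36, m) = 126 and solve.
With b = 36: √36 = 6, so 6m = 126 − 8·6 = 78 and m = 13.
Check: U(36, 13) = 126.

m = 13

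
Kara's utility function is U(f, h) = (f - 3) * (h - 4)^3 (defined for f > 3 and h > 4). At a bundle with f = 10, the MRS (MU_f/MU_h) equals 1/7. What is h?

h = 7

MU_f = (h−4)^3, MU_h = 3·(f−3)·(h−4)^2.
MRS = (1/3)·(h−4)/(f−3).
Substitute f = 10: MRS = (h − 4)/21. Setting this equal to 1/7 gives h − 4 = (1/7)·21 = 3, so h = 7.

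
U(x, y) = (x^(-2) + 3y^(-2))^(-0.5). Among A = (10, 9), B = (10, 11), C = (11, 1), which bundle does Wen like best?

Evaluate utility at each bundle:
U(A) = 4.611.
U(B) = 5.361.
U(C) = 0.577.
Highest utility is B, so B ≻ A ≻ C.

Bundle B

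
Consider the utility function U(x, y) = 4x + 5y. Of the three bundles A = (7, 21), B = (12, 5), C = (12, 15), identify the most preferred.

Evaluate utility at each bundle:
U(A) = 133.
U(B) = 73.
U(C) = 123.
Highest utility is A, so A ≻ C ≻ B.

Bundle A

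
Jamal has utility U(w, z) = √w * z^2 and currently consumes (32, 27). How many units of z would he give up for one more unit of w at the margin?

MRS = 27/128

MU_w = 0.5·w^(-0.5)·z^2 and MU_z = 2·√w·z.
MRS = MU_w/MU_z = (0.25)·z/w.
At (32, 27): MRS = 27/128.
The indifference curve has slope −27/128 at this bundle.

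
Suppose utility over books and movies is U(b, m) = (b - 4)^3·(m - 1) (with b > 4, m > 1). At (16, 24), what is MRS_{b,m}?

MU_b = 3·(b−4)^2·(m−1), MU_m = (b−4)^3.
MRS = (3/1)·(m−1)/(b−4).
At (16, 24): MRS = 5.75.
So at (16, 24) the consumer would give up 5.75 units of m for one more unit of b.

MRS = 5.75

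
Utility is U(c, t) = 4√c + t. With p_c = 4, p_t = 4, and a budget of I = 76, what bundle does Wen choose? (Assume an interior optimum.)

MU_c = 4/(2√c), MU_t = 1.
MRS = 4/(2√c) ÷ 1.
Tangency: set MRS = p_c/p_t = 4/4 = 1.
MRS depends only on c: 2/√c = 1 ⇒ √c = 2/1 = 2 ⇒ c* = 4.
From the budget, 4·t = 76 − 4·4 = 60, so t* = 15.

c* = 4, t* = 15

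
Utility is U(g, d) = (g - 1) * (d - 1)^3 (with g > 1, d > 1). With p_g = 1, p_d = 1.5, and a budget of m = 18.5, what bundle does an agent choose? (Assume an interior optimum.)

MU_g = (d−1)^3, MU_d = 3·(g−1)·(d−1)^2.
MRS = (1/3)·(d−1)/(g−1).
Tangency: set MRS = p_g/p_d = 1/1.5 = 2/3.
So (1/3)·(d − 1)/(g − 1) = 2/3, i.e. (d − 1) = 2·(g − 1).
Rewrite the budget in excess-of-subsistence terms: 1·(g − 1) + 1.5·(d − 1) = 18.5 − 1·1 − 1.5·1 = 16.
Substituting, 4·(g − 1) = 16, so g − 1 = 4 and g* = 5.
Then d − 1 = 2·4 = 8, so d* = 9.

g* = 5, d* = 9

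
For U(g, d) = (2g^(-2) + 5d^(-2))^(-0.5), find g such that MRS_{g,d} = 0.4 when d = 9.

g = 9

For CES with ρ = -2, MRS = (2/5)·(d/g)^3.
Setting (2/5)·(9/g)^3 = 0.4 gives (9/g)^3 = 1, so 9/g = 1 and g = 9.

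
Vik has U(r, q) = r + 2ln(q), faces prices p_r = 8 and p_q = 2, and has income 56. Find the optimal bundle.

MU_r = 1, MU_q = 2/q.
MRS = 1 ÷ (2/q).
Tangency: set MRS = p_r/p_q = 8/2 = 4.
MRS depends only on q: 0.5·q = 4 ⇒ q* = 4/0.5 = 8.
From the budget, 8·r = 56 − 2·8 = 40, so r* = 5.

r* = 5, q* = 8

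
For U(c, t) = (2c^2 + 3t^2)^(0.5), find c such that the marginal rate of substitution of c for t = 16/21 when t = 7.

For CES with ρ = 2, MRS = (2/3)·(t/c)^(-1).
Setting (2/3)·(7/c)^(-1) = 16/21 gives (7/c)^(-1) = 8/7, so 7/c = 0.875 and c = 8.

c = 8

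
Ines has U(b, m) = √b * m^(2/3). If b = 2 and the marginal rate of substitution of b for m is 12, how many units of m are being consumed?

m = 32

MU_b = 0.5·b^(-0.5)·m^(2/3) and MU_m = 2/3·√b·m^(-1/3).
MRS = MU_b/MU_m = (0.75)·m/b.
Substitute b = 2: MRS = m/(8/3). Setting m/(8/3) = 12 gives m = 12·(8/3) = 32.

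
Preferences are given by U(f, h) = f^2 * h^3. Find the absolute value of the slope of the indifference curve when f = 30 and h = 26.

MU_f = 2·f·h^3 and MU_h = 3·f^2·h^2.
MRS = MU_f/MU_h = (2/3)·h/f.
At (30, 26): MRS = 26/45.
That is, one extra unit of f is worth 26/45 units of h at the margin.

MRS = 26/45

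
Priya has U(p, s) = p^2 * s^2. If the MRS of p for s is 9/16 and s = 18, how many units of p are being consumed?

MU_p = 2·p·s^2 and MU_s = 2·p^2·s.
MRS = MU_p/MU_s = s/p.
Substitute s = 18: MRS = 18/p. Setting 18/p = 9/16 gives p = 18/(9/16) = 32.

p = 32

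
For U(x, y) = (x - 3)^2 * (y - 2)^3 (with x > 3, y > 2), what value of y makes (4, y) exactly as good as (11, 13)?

y = 46

U(11, 13) = 85184.
Set U(4, y) = 85184 and solve.
With x = 4: (4 − 3)^2 = 1, so (y − 2)^3 = 85184/1 = 85184.
Taking the cube root (with y > 2): y − 2 = 44, so y = 46.
Check: U(4, 46) = 85184.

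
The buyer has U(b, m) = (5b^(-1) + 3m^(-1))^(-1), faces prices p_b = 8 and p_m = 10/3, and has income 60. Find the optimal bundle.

b* = 5, m* = 6

For CES with ρ = -1, MRS = (5/3)·(m/b)^2.
Tangency: set MRS = p_b/p_m = 8/(10/3) = 2.4.
So (m/b)^2 = 36/25; taking the square root, m/b = 1.2, i.e. m = 1.2·b.
Substitute into the budget 8·b + (10/3)·m = 60: 12·b = 60, so b* = 5 and m* = 1.2·5 = 6.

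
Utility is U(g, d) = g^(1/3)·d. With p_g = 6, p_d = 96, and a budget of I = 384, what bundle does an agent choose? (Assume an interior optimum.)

g* = 16, d* = 3

MU_g = 1/3·g^(-2/3)·d and MU_d = g^(1/3).
MRS = MU_g/MU_d = (1/3)·d/g.
Tangency: set MRS = p_g/p_d = 6/96 = 1/16.
So (1/3)·d/g = 1/16, i.e. d = (3/16)·g.
Substitute into the budget 6·g + 96·d = 384: 24·g = 384, so g* = 16.
Then d* = (3/16)·16 = 3.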